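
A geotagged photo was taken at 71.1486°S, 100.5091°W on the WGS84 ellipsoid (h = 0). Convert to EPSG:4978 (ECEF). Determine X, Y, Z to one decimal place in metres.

X -377017.5 m, Y -2032403.1 m, Z -6013659.4 m

WGS84: a = 6378137 m, e² = 0.006694380; N(φ) = a/√(1−e²sin²φ) = 6397343.357 m.
X = (N+h)·cosφ·cosλ = -377017.545 m; Y = (N+h)·cosφ·sinλ = -2032403.105 m; Z = (N(1−e²)+h)·sinφ = -6013659.381 m.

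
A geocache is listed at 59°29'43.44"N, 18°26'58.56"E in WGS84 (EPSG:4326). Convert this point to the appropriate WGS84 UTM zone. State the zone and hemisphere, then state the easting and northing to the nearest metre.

Longitude 18.4496° lies in the 6° band [18°, 24°), giving zone 34; latitude is north of the equator, so 34N.
Zone 34 central meridian λ₀ = 6×34 − 183 = 21°; Δλ = -2.5504°.
Transverse Mercator on WGS84 with k₀ = 0.9996 gives E = 355607.004 m, N = 6597986.766 m.

Zone 34N: E 355607 m, N 6597987 m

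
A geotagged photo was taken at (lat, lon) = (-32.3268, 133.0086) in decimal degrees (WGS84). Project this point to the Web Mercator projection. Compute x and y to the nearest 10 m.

x 14806450 m, y -3806290 m

Web Mercator is spherical with R = a = 6378137 m.
x = R·λ = 6378137 × 2.321438003 = 14806449.623 m.
y = R·ln tan(π/4 + φ/2) = 6378137 × -0.596770666 = -3806285.067 m.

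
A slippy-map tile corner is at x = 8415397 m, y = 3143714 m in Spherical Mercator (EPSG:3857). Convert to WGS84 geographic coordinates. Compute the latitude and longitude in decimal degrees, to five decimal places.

R = 6378137 m. λ = x/R = 75.59679747°.
φ = 2·arctan(exp(y/R)) − 90° = 2·arctan(1.63704) − 90° = 27.16190306°.

lat 27.16190°, lon 75.59680°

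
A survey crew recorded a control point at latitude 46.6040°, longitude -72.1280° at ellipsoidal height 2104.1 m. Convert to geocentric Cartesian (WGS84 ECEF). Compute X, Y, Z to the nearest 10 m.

X 1347630 m, Y -4179320 m, Z 4613160 m

WGS84: a = 6378137 m, e² = 0.006694380; N(φ) = a/√(1−e²sin²φ) = 6389438.737 m.
X = (N+h)·cosφ·cosλ = 1347629.834 m; Y = (N+h)·cosφ·sinλ = -4179324.249 m; Z = (N(1−e²)+h)·sinφ = 4613159.640 m.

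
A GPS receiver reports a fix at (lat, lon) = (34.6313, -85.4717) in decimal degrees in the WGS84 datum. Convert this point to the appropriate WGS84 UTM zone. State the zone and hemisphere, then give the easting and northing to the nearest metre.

Longitude -85.4717° lies in the 6° band [-90°, -84°), giving zone 16; latitude is north of the equator, so 16N.
Zone 16 central meridian λ₀ = 6×16 − 183 = -87°; Δλ = +1.5283°.
Transverse Mercator on WGS84 with k₀ = 0.9996 gives E = 640088.495 m, N = 3833218.799 m.

Zone 16N: E 640088 m, N 3833219 m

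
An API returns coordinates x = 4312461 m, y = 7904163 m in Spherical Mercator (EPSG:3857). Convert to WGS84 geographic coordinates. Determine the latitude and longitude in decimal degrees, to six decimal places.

R = 6378137 m. λ = x/R = 38.73949628°.
φ = 2·arctan(exp(y/R)) − 90° = 2·arctan(3.45305) − 90° = 57.69809818°.

lat 57.698098°, lon 38.739496°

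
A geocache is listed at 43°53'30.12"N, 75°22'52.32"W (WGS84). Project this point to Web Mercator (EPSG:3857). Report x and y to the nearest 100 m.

Web Mercator is spherical with R = a = 6378137 m.
x = R·λ = 6378137 × -1.315650134 = -8391396.799 m.
y = R·ln tan(π/4 + φ/2) = 6378137 × 0.854277319 = 5448697.776 m.

x -8391400 m, y 5448700 m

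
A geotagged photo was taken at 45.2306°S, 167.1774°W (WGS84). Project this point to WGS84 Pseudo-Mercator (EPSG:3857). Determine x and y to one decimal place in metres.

Web Mercator is spherical with R = a = 6378137 m.
x = R·λ = 6378137 × -2.917796065 = -18610103.040 m.
y = R·ln tan(π/4 + φ/2) = 6378137 × -0.887076914 = -5657898.087 m.

x -18610103.0 m, y -5657898.1 m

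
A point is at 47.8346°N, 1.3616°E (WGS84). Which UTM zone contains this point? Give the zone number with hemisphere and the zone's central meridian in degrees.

UTM zone = ⌊(λ + 180)/6⌋ + 1; 1.3616° ∈ [0°, 6°) → zone 31.
Hemisphere: N (φ ≥ 0).
Central meridian λ₀ = 6×31 − 183 = 3°.

Zone 31N, central meridian 3°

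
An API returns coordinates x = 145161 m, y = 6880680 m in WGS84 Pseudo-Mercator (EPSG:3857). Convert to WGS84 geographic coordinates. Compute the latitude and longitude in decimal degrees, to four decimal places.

R = 6378137 m. λ = x/R = 1.30400345°.
φ = 2·arctan(exp(y/R)) − 90° = 2·arctan(2.94112) − 90° = 52.44329939°.

lat 52.4433°, lon 1.3040°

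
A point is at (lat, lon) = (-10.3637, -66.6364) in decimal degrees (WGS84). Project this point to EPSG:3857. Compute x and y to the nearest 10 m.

x -7417930 m, y -1160020 m

Web Mercator is spherical with R = a = 6378137 m.
x = R·λ = 6378137 × -1.163024582 = -7417930.116 m.
y = R·ln tan(π/4 + φ/2) = 6378137 × -0.181875170 = -1160024.751 m.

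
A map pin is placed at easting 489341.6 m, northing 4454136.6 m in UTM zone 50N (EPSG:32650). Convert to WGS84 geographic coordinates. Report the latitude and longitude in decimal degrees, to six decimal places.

lat 40.237600°, lon 116.874700°

Zone 50N: λ₀ = 117°, k₀ = 0.9996, false easting 500000 m.
Meridian distance M = (N − FN)/k₀ = 4455919.0 m.
Inverse transverse Mercator on WGS84 gives φ = 40.23760031°, λ = 116.87470011°.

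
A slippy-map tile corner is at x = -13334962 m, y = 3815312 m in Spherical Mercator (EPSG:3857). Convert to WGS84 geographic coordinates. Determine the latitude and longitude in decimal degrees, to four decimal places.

R = 6378137 m. λ = x/R = -119.79000178°.
φ = 2·arctan(exp(y/R)) − 90° = 2·arctan(1.81882) − 90° = 32.39529634°.

lat 32.3953°, lon -119.7900°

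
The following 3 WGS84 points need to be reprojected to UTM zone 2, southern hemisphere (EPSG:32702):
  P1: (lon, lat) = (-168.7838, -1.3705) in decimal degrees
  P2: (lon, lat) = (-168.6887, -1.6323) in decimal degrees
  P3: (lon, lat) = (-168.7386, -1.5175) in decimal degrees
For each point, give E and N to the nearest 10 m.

UTM zone 2S: λ₀ = -171°, k₀ = 0.9996.
P1 (-1.3705°, -168.7838°) → (746599.342, 9848404.171) m.
P2 (-1.6323°, -168.6887°) → (757156.267, 9819433.507) m.
P3 (-1.5175°, -168.7386°) → (751615.222, 9832138.712) m.

P1: E 746600 m, N 9848400 m; P2: E 757160 m, N 9819430 m; P3: E 751620 m, N 9832140 m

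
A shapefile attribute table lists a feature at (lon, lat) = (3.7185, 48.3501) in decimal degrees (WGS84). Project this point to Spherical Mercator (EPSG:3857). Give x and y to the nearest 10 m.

x 413940 m, y 6165300 m

Web Mercator is spherical with R = a = 6378137 m.
x = R·λ = 6378137 × 0.064900068 = 413941.527 m.
y = R·ln tan(π/4 + φ/2) = 6378137 × 0.966629894 = 6165297.895 m.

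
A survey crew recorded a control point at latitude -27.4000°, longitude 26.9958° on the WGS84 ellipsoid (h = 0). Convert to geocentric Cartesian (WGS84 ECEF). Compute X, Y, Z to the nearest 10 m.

X 5049190 m, Y 2572220 m, Z -2917640 m

WGS84: a = 6378137 m, e² = 0.006694380; N(φ) = a/√(1−e²sin²φ) = 6382663.152 m.
X = (N+h)·cosφ·cosλ = 5049189.789 m; Y = (N+h)·cosφ·sinλ = 2572224.499 m; Z = (N(1−e²)+h)·sinφ = -2917636.805 m.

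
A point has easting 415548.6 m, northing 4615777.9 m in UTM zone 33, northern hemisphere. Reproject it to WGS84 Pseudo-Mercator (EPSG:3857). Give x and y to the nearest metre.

Unproject from UTM 33N (λ₀ = 15°) → φ = 41.68929968°, λ = 13.98520035°.
Web Mercator (R = 6378137 m): x = 1556825.382 m, y = 5114551.071 m.

x 1556825 m, y 5114551 m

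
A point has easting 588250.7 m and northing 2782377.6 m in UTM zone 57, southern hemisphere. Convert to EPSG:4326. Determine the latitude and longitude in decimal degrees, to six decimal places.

Zone 57S: λ₀ = 159°, k₀ = 0.9996, false easting 500000 m, false northing 10000000 m.
Meridian distance M = (N − FN)/k₀ = -7220510.6 m.
Inverse transverse Mercator on WGS84 gives φ = -65.07049967°, λ = 160.87659956°.

lat -65.070500°, lon 160.876600°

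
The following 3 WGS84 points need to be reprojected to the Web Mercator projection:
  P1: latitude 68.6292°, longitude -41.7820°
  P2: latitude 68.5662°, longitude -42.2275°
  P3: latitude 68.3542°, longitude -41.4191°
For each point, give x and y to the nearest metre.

P1: x -4651151 m, y 10636565 m; P2: x -4700744 m, y 10617346 m; P3: x -4610753 m, y 10553067 m

Web Mercator: x = R·λ, y = R·ln tan(π/4+φ/2), R = 6378137 m.
P1 (68.6292°, -41.7820°) → (-4651150.964, 10636564.662) m.
P2 (68.5662°, -42.2275°) → (-4700743.797, 10617346.079) m.
P3 (68.3542°, -41.4191°) → (-4610753.121, 10553066.949) m.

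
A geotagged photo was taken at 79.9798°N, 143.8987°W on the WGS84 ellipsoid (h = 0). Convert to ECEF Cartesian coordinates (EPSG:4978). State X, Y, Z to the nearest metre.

X -899590 m, Y -656023 m, Z 6259151 m

WGS84: a = 6378137 m, e² = 0.006694380; N(φ) = a/√(1−e²sin²φ) = 6398940.858 m.
X = (N+h)·cosφ·cosλ = -899589.793 m; Y = (N+h)·cosφ·sinλ = -656023.425 m; Z = (N(1−e²)+h)·sinφ = 6259150.901 m.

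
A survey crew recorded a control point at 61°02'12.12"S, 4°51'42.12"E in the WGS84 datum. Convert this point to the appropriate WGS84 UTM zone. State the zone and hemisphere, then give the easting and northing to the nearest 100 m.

Longitude 4.8617° lies in the 6° band [0°, 6°), giving zone 31; latitude is south of the equator, so 31S.
Zone 31 central meridian λ₀ = 6×31 − 183 = 3°; Δλ = +1.8617°.
Transverse Mercator on WGS84 with k₀ = 0.9996 gives E = 600566.014 m, N = 3231695.149 m.

Zone 31S: E 600600 m, N 3231700 m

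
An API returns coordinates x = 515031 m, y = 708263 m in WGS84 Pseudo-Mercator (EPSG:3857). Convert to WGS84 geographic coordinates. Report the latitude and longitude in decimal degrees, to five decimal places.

R = 6378137 m. λ = x/R = 4.62660219°.
φ = 2·arctan(exp(y/R)) − 90° = 2·arctan(1.11745) − 90° = 6.34939899°.

lat 6.34940°, lon 4.62660°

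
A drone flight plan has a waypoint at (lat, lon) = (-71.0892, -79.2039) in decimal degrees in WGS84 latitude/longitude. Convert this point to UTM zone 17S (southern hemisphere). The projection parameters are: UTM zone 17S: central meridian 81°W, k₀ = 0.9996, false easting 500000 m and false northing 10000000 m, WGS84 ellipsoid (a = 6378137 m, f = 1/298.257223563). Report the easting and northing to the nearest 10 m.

Zone 17 central meridian λ₀ = 6×17 − 183 = -81°; Δλ = +1.7961°.
Transverse Mercator on WGS84 with k₀ = 0.9996 gives E = 564960.596 m, N = 2111691.404 m.

E 564960 m, N 2111690 m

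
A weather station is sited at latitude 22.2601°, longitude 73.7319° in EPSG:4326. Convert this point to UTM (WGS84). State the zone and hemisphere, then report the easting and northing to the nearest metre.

Longitude 73.7319° lies in the 6° band [72°, 78°), giving zone 43; latitude is north of the equator, so 43N.
Zone 43 central meridian λ₀ = 6×43 − 183 = 75°; Δλ = -1.2681°.
Transverse Mercator on WGS84 with k₀ = 0.9996 gives E = 369338.025 m, N = 2462164.639 m.

Zone 43N: E 369338 m, N 2462165 m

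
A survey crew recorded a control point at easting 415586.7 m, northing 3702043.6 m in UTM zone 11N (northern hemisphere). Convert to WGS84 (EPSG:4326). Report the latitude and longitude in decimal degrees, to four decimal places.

lat 33.4545°, lon -117.9083°

Zone 11N: λ₀ = -117°, k₀ = 0.9996, false easting 500000 m.
Meridian distance M = (N − FN)/k₀ = 3703525.0 m.
Inverse transverse Mercator on WGS84 gives φ = 33.45450025°, λ = -117.90830005°.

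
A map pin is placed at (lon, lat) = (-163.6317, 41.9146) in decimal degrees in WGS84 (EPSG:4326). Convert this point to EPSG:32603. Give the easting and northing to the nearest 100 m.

Zone 3 central meridian λ₀ = 6×3 − 183 = -165°; Δλ = +1.3683°.
Transverse Mercator on WGS84 with k₀ = 0.9996 gives E = 613471.923 m, N = 4641199.647 m.

E 613500 m, N 4641200 m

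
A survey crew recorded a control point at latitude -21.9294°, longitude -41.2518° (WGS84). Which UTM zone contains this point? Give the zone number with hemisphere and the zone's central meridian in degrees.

Zone 24S, central meridian -39°

UTM zone = ⌊(λ + 180)/6⌋ + 1; -41.2518° ∈ [-42°, -36°) → zone 24.
Hemisphere: S (φ < 0).
Central meridian λ₀ = 6×24 − 183 = -39°.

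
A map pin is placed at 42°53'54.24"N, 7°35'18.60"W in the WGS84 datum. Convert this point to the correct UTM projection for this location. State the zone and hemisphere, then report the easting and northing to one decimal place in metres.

Zone 29N: E 615239.3 m, N 4750498.7 m

Longitude -7.5885° lies in the 6° band [-12°, -6°), giving zone 29; latitude is north of the equator, so 29N.
Zone 29 central meridian λ₀ = 6×29 − 183 = -9°; Δλ = +1.4115°.
Transverse Mercator on WGS84 with k₀ = 0.9996 gives E = 615239.292 m, N = 4750498.731 m.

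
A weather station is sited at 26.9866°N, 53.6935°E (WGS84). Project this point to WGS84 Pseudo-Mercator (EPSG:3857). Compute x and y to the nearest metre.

Web Mercator is spherical with R = a = 6378137 m.
x = R·λ = 6378137 × 0.937128362 = 5977133.079 m.
y = R·ln tan(π/4 + φ/2) = 6378137 × 0.489452907 = 3121797.696 m.

x 5977133 m, y 3121798 m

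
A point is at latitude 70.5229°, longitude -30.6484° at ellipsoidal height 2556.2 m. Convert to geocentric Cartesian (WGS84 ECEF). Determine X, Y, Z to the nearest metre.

WGS84: a = 6378137 m, e² = 0.006694380; N(φ) = a/√(1−e²sin²φ) = 6397197.468 m.
X = (N+h)·cosφ·cosλ = 1835793.664 m; Y = (N+h)·cosφ·sinλ = -1087779.544 m; Z = (N(1−e²)+h)·sinφ = 5993152.101 m.

X 1835794 m, Y -1087780 m, Z 5993152 m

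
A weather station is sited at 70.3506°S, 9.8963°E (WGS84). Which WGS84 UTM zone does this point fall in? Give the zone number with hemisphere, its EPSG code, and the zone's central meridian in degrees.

Zone 32S (EPSG:32732), central meridian 9°

UTM zone = ⌊(λ + 180)/6⌋ + 1; 9.8963° ∈ [6°, 12°) → zone 32.
Hemisphere: S (φ < 0).
Central meridian λ₀ = 6×32 − 183 = 9°.
EPSG code: 32732.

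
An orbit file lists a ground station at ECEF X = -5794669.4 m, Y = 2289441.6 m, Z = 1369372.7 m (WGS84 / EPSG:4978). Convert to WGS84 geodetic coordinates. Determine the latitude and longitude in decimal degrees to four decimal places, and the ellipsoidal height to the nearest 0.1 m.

λ = atan2(Y, X) = 158.44130005°; p = √(X²+Y²) = 6230548.6 m.
Bowring's method on WGS84 (a = 6378137 m, b = 6356752.314 m) gives φ = 12.47649966°, h = 2109.975 m.

lat 12.4765°, lon 158.4413°, h 2110.0 m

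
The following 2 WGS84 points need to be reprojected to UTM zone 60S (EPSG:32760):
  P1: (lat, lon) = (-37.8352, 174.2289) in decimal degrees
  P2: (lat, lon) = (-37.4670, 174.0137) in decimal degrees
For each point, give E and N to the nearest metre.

UTM zone 60S: λ₀ = 177°, k₀ = 0.9996.
P1 (-37.8352°, 174.2289°) → (256137.624, 5808850.742) m.
P2 (-37.4670°, 174.0137°) → (235893.239, 5849130.803) m.

P1: E 256138 m, N 5808851 m; P2: E 235893 m, N 5849131 m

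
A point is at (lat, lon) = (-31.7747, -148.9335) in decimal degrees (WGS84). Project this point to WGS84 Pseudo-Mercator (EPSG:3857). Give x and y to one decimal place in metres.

x -16579201.4 m, y -3733772.7 m

Web Mercator is spherical with R = a = 6378137 m.
x = R·λ = 6378137 × -2.599379942 = -16579201.382 m.
y = R·ln tan(π/4 + φ/2) = 6378137 × -0.585401772 = -3733772.699 m.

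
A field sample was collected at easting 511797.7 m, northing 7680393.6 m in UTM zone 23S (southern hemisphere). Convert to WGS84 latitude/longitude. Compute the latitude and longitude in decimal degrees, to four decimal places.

Zone 23S: λ₀ = -45°, k₀ = 0.9996, false easting 500000 m, false northing 10000000 m.
Meridian distance M = (N − FN)/k₀ = -2320534.6 m.
Inverse transverse Mercator on WGS84 gives φ = -20.97700043°, λ = -44.88650031°.

lat -20.9770°, lon -44.8865°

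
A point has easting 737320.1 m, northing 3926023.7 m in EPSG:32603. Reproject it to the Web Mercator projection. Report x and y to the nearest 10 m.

x -18076640 m, y 4225120 m

Unproject from UTM 3N (λ₀ = -165°) → φ = 35.44939983°, λ = -162.38520033°.
Web Mercator (R = 6378137 m): x = -18076637.813 m, y = 4225121.739 m.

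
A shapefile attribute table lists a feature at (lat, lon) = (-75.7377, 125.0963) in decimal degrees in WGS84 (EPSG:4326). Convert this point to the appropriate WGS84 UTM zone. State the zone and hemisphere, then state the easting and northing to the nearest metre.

Zone 51S: E 557638 m, N 1593061 m

Longitude 125.0963° lies in the 6° band [120°, 126°), giving zone 51; latitude is south of the equator, so 51S.
Zone 51 central meridian λ₀ = 6×51 − 183 = 123°; Δλ = +2.0963°.
Transverse Mercator on WGS84 with k₀ = 0.9996 gives E = 557637.892 m, N = 1593060.568 m.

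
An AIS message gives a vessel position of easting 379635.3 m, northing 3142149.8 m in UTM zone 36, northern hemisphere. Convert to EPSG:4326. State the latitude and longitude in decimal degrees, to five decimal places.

Zone 36N: λ₀ = 33°, k₀ = 0.9996, false easting 500000 m.
Meridian distance M = (N − FN)/k₀ = 3143407.2 m.
Inverse transverse Mercator on WGS84 gives φ = 28.40020022°, λ = 31.77130006°.

lat 28.40020°, lon 31.77130°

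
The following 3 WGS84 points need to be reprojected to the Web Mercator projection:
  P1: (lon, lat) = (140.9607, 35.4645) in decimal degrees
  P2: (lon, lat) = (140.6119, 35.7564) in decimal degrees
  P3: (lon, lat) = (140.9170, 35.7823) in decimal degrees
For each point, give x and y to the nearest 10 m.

Web Mercator: x = R·λ, y = R·ln tan(π/4+φ/2), R = 6378137 m.
P1 (35.4645°, 140.9607°) → (15691673.346, 4227185.381) m.
P2 (35.7564°, 140.6119°) → (15652845.107, 4267153.951) m.
P3 (35.7823°, 140.9170°) → (15686808.684, 4270707.387) m.

P1: x 15691670 m, y 4227190 m; P2: x 15652850 m, y 4267150 m; P3: x 15686810 m, y 4270710 m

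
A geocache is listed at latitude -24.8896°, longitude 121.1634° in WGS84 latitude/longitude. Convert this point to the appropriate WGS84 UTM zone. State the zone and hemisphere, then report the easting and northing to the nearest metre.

Longitude 121.1634° lies in the 6° band [120°, 126°), giving zone 51; latitude is south of the equator, so 51S.
Zone 51 central meridian λ₀ = 6×51 − 183 = 123°; Δλ = -1.8366°.
Transverse Mercator on WGS84 with k₀ = 0.9996 gives E = 314483.307 m, N = 7246024.916 m.

Zone 51S: E 314483 m, N 7246025 m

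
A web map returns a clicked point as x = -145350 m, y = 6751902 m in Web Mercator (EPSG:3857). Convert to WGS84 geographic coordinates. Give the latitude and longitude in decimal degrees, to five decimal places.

lat 51.73250°, lon -1.30570°

R = 6378137 m. λ = x/R = -1.30570127°.
φ = 2·arctan(exp(y/R)) − 90° = 2·arctan(2.88234) − 90° = 51.73250116°.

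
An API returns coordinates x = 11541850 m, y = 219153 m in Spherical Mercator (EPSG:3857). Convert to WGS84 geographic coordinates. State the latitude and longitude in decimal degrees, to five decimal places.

lat 1.96830°, lon 103.68220°

R = 6378137 m. λ = x/R = 103.68220262°.
φ = 2·arctan(exp(y/R)) − 90° = 2·arctan(1.03496) − 90° = 1.96829763°.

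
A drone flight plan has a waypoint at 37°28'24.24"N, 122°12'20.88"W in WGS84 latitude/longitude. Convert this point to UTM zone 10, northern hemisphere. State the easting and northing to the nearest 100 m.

E 570200 m, N 4147700 m

Zone 10 central meridian λ₀ = 6×10 − 183 = -123°; Δλ = +0.7942°.
Transverse Mercator on WGS84 with k₀ = 0.9996 gives E = 570224.881 m, N = 4147686.395 m.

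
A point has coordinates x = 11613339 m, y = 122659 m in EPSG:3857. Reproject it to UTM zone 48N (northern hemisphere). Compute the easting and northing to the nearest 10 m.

Web Mercator inverse (R = 6378137 m) → φ = 1.10179663°, λ = 104.32439923°.
UTM 48N forward: E = 424834.604 m, N = 121790.305 m.

E 424830 m, N 121790 m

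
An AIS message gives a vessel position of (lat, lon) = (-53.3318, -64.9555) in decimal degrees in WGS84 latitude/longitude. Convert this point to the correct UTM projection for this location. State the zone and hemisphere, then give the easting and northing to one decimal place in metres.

Longitude -64.9555° lies in the 6° band [-66°, -60°), giving zone 20; latitude is south of the equator, so 20S.
Zone 20 central meridian λ₀ = 6×20 − 183 = -63°; Δλ = -1.9555°.
Transverse Mercator on WGS84 with k₀ = 0.9996 gives E = 369781.188 m, N = 4089035.700 m.

Zone 20S: E 369781.2 m, N 4089035.7 m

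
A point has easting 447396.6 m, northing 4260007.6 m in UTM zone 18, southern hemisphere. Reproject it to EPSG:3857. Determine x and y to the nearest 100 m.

x -8433900 m, y -6765500 m

Unproject from UTM 18S (λ₀ = -75°) → φ = -51.80829972°, λ = -75.76299930°.
Web Mercator (R = 6378137 m): x = -8433898.503 m, y = -6765537.527 m.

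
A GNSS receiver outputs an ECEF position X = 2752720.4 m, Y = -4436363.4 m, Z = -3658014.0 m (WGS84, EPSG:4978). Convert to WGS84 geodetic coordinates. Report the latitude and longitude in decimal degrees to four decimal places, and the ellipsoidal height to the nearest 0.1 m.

lat -35.1974°, lon -58.1808°, h 3867.6 m

λ = atan2(Y, X) = -58.18080025°; p = √(X²+Y²) = 5220995.1 m.
Bowring's method on WGS84 (a = 6378137 m, b = 6356752.314 m) gives φ = -35.19740043°, h = 3867.615 m.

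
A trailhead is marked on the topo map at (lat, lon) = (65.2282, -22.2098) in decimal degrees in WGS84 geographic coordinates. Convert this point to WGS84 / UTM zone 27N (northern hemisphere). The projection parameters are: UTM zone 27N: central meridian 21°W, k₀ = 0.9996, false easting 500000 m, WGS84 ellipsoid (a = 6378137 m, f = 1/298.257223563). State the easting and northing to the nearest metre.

Zone 27 central meridian λ₀ = 6×27 − 183 = -21°; Δλ = -1.2098°.
Transverse Mercator on WGS84 with k₀ = 0.9996 gives E = 443439.749 m, N = 7234429.625 m.

E 443440 m, N 7234430 m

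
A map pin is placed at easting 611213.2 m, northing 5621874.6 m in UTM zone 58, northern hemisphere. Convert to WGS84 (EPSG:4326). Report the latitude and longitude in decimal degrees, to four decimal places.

lat 50.7380°, lon 166.5761°

Zone 58N: λ₀ = 165°, k₀ = 0.9996, false easting 500000 m.
Meridian distance M = (N − FN)/k₀ = 5624124.2 m.
Inverse transverse Mercator on WGS84 gives φ = 50.73799977°, λ = 166.57609986°.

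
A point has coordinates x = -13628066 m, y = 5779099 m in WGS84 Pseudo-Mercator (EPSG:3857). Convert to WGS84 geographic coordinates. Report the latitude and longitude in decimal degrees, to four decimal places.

R = 6378137 m. λ = x/R = -122.42299981°.
φ = 2·arctan(exp(y/R)) − 90° = 2·arctan(2.47460) − 90° = 45.99219780°.

lat 45.9922°, lon -122.4230°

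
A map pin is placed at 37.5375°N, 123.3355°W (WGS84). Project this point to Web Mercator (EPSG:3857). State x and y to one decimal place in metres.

Web Mercator is spherical with R = a = 6378137 m.
x = R·λ = 6378137 × -2.152610560 = -13729645.057 m.
y = R·ln tan(π/4 + φ/2) = 6378137 × 0.707776351 = 4514294.533 m.

x -13729645.1 m, y 4514294.5 m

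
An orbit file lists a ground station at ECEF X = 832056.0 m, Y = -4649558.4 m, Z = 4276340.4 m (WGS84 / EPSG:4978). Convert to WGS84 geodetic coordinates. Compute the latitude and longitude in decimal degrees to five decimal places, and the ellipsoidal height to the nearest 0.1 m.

lat 42.34750°, lon -79.85410°, h 3162.4 m

λ = atan2(Y, X) = -79.85410022°; p = √(X²+Y²) = 4723421.5 m.
Bowring's method on WGS84 (a = 6378137 m, b = 6356752.314 m) gives φ = 42.34750048°, h = 3162.401 m.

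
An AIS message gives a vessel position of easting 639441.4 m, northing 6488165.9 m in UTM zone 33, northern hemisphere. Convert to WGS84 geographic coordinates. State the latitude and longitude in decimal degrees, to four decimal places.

Zone 33N: λ₀ = 15°, k₀ = 0.9996, false easting 500000 m.
Meridian distance M = (N − FN)/k₀ = 6490762.2 m.
Inverse transverse Mercator on WGS84 gives φ = 58.51169971°, λ = 17.39360033°.

lat 58.5117°, lon 17.3936°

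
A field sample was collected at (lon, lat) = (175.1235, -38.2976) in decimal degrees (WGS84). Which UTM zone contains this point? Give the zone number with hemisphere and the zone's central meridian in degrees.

UTM zone = ⌊(λ + 180)/6⌋ + 1; 175.1235° ∈ [174°, 180°) → zone 60.
Hemisphere: S (φ < 0).
Central meridian λ₀ = 6×60 − 183 = 177°.

Zone 60S, central meridian 177°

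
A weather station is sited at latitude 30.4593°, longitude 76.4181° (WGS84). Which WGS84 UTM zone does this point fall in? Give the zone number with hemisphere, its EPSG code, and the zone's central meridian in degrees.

Zone 43N (EPSG:32643), central meridian 75°

UTM zone = ⌊(λ + 180)/6⌋ + 1; 76.4181° ∈ [72°, 78°) → zone 43.
Hemisphere: N (φ ≥ 0).
Central meridian λ₀ = 6×43 − 183 = 75°.
EPSG code: 32643.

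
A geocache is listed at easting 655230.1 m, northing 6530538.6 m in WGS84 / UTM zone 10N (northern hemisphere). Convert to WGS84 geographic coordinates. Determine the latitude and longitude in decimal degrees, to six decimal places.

lat 58.886500°, lon -120.306500°

Zone 10N: λ₀ = -123°, k₀ = 0.9996, false easting 500000 m.
Meridian distance M = (N − FN)/k₀ = 6533151.9 m.
Inverse transverse Mercator on WGS84 gives φ = 58.88650039°, λ = -120.30650034°.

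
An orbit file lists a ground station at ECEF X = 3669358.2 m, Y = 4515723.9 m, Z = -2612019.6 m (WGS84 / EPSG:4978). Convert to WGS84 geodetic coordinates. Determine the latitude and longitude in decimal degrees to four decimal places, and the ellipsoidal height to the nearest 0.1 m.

λ = atan2(Y, X) = 50.90359977°; p = √(X²+Y²) = 5818586.8 m.
Bowring's method on WGS84 (a = 6378137 m, b = 6356752.314 m) gives φ = -24.31980012°, h = 3442.316 m.

lat -24.3198°, lon 50.9036°, h 3442.3 m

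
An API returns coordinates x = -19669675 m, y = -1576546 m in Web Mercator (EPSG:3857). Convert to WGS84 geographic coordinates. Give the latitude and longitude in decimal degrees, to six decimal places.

lat -14.020303°, lon -176.695697°

R = 6378137 m. λ = x/R = -176.69569686°.
φ = 2·arctan(exp(y/R)) − 90° = 2·arctan(0.78100) − 90° = -14.02030334°.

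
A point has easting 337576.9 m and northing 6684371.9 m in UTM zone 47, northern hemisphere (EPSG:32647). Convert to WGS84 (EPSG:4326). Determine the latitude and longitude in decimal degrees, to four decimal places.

lat 60.2635°, lon 96.0640°

Zone 47N: λ₀ = 99°, k₀ = 0.9996, false easting 500000 m.
Meridian distance M = (N − FN)/k₀ = 6687046.7 m.
Inverse transverse Mercator on WGS84 gives φ = 60.26350034°, λ = 96.06400061°.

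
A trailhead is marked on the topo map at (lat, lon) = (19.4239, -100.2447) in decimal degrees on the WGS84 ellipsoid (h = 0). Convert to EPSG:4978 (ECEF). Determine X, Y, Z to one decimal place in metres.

X -1070200.3 m, Y -5921413.3 m, Z 2107659.5 m

WGS84: a = 6378137 m, e² = 0.006694380; N(φ) = a/√(1−e²sin²φ) = 6380499.334 m.
X = (N+h)·cosφ·cosλ = -1070200.312 m; Y = (N+h)·cosφ·sinλ = -5921413.325 m; Z = (N(1−e²)+h)·sinφ = 2107659.539 m.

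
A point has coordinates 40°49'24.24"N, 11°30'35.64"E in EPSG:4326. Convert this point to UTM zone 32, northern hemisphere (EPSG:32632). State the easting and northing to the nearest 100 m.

Zone 32 central meridian λ₀ = 6×32 − 183 = 9°; Δλ = +2.5099°.
Transverse Mercator on WGS84 with k₀ = 0.9996 gives E = 711658.805 m, N = 4522184.803 m.

E 711700 m, N 4522200 m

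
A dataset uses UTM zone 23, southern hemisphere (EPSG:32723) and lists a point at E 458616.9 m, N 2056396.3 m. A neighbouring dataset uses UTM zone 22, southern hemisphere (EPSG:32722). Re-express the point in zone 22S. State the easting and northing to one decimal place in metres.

UTM 23S → geographic: φ = -71.58999957°, λ = -46.17409972°.
UTM 22S (λ₀ = -51°) forward: E = 669945.372 m, N = 2050003.031 m.

E 669945.4 m, N 2050003.0 m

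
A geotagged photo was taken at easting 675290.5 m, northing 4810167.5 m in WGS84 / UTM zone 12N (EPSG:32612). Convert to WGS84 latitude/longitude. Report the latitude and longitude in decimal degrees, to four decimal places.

Zone 12N: λ₀ = -111°, k₀ = 0.9996, false easting 500000 m.
Meridian distance M = (N − FN)/k₀ = 4812092.3 m.
Inverse transverse Mercator on WGS84 gives φ = 43.42389996°, λ = -108.83449974°.

lat 43.4239°, lon -108.8345°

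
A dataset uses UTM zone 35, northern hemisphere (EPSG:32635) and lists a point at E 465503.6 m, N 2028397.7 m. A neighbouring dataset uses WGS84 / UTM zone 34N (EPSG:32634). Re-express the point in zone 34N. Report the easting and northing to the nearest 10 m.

UTM 35N → geographic: φ = 18.34510014°, λ = 26.67350037°.
UTM 34N (λ₀ = 21°) forward: E = 1100224.554 m, N = 2037741.814 m.

E 1100220 m, N 2037740 m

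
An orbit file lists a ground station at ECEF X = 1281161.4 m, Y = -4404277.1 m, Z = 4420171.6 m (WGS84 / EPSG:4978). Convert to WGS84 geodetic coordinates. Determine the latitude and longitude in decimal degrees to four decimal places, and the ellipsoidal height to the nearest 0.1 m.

λ = atan2(Y, X) = -73.78079999°; p = √(X²+Y²) = 4586832.4 m.
Bowring's method on WGS84 (a = 6378137 m, b = 6356752.314 m) gives φ = 44.13219977°, h = 2190.463 m.

lat 44.1322°, lon -73.7808°, h 2190.5 m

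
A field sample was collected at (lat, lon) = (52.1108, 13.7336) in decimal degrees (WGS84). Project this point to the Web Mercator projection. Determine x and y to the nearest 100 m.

Web Mercator is spherical with R = a = 6378137 m.
x = R·λ = 6378137 × 0.239696538 = 1528817.359 m.
y = R·ln tan(π/4 + φ/2) = 6378137 × 1.069306659 = 6820184.363 m.

x 1528800 m, y 6820200 m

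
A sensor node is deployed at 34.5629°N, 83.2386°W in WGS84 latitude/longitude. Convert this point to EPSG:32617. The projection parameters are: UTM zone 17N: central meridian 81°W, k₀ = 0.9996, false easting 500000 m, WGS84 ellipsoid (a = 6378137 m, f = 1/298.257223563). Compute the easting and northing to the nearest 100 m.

Zone 17 central meridian λ₀ = 6×17 − 183 = -81°; Δλ = -2.2386°.
Transverse Mercator on WGS84 with k₀ = 0.9996 gives E = 294624.959 m, N = 3826848.876 m.

E 294600 m, N 3826800 m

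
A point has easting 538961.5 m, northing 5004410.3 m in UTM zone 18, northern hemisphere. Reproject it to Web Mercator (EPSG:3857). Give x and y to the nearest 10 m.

Unproject from UTM 18N (λ₀ = -75°) → φ = 45.19210015°, λ = -74.50400045°.
Web Mercator (R = 6378137 m): x = -8293747.393 m, y = 5651814.591 m.

x -8293750 m, y 5651810 m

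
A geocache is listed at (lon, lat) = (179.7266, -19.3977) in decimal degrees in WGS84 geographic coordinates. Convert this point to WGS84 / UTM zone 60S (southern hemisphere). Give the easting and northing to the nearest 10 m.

E 786370 m, N 7852900 m

Zone 60 central meridian λ₀ = 6×60 − 183 = 177°; Δλ = +2.7266°.
Transverse Mercator on WGS84 with k₀ = 0.9996 gives E = 786370.524 m, N = 7852902.705 m.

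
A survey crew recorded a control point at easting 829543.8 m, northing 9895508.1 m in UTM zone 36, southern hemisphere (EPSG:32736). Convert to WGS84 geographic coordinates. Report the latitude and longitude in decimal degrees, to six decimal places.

Zone 36S: λ₀ = 33°, k₀ = 0.9996, false easting 500000 m, false northing 10000000 m.
Meridian distance M = (N − FN)/k₀ = -104533.7 m.
Inverse transverse Mercator on WGS84 gives φ = -0.94410006°, λ = 35.96059980°.

lat -0.944100°, lon 35.960600°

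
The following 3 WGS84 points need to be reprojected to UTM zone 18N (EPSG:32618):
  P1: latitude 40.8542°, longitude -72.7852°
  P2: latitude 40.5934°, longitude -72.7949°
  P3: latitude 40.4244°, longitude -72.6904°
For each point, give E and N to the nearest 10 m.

UTM zone 18N: λ₀ = -75°, k₀ = 0.9996.
P1 (40.8542°, -72.7852°) → (686684.724, 4524932.974) m.
P2 (40.5934°, -72.7949°) → (686594.398, 4495959.221) m.
P3 (40.4244°, -72.6904°) → (695929.377, 4477424.639) m.

P1: E 686680 m, N 4524930 m; P2: E 686590 m, N 4495960 m; P3: E 695930 m, N 4477420 m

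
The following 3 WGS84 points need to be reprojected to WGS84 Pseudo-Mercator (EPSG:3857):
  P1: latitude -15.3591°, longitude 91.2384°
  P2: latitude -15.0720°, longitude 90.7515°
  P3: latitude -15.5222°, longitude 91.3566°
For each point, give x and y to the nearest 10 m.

Web Mercator: x = R·λ, y = R·ln tan(π/4+φ/2), R = 6378137 m.
P1 (-15.3591°, 91.2384°) → (10156612.229, -1730620.189) m.
P2 (-15.0720°, 90.7515°) → (10102410.769, -1697499.281) m.
P3 (-15.5222°, 91.3566°) → (10169770.193, -1749456.260) m.

P1: x 10156610 m, y -1730620 m; P2: x 10102410 m, y -1697500 m; P3: x 10169770 m, y -1749460 m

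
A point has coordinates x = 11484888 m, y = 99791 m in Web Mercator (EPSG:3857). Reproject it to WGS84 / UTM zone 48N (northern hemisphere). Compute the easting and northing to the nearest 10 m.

E 296410 m, N 99130 m

Web Mercator inverse (R = 6378137 m) → φ = 0.89640123°, λ = 103.17050427°.
UTM 48N forward: E = 296412.863 m, N = 99130.214 m.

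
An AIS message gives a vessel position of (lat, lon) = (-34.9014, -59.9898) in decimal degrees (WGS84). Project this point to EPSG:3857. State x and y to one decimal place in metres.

Web Mercator is spherical with R = a = 6378137 m.
x = R·λ = 6378137 × -1.047019528 = -6678033.989 m.
y = R·ln tan(π/4 + φ/2) = 6378137 × -0.650737019 = -4150489.858 m.

x -6678034.0 m, y -4150489.9 m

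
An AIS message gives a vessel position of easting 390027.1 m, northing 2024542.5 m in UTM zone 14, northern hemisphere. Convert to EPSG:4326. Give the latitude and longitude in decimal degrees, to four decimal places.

Zone 14N: λ₀ = -99°, k₀ = 0.9996, false easting 500000 m.
Meridian distance M = (N − FN)/k₀ = 2025352.6 m.
Inverse transverse Mercator on WGS84 gives φ = 18.30769963°, λ = -100.04060010°.

lat 18.3077°, lon -100.0406°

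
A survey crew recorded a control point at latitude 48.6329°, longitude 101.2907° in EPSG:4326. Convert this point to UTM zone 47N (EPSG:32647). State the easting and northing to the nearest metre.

Zone 47 central meridian λ₀ = 6×47 − 183 = 99°; Δλ = +2.2907°.
Transverse Mercator on WGS84 with k₀ = 0.9996 gives E = 668769.807 m, N = 5389180.910 m.

E 668770 m, N 5389181 m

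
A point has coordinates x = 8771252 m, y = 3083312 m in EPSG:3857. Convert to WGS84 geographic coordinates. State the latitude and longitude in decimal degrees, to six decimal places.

lat 26.678101°, lon 78.793497°

R = 6378137 m. λ = x/R = 78.79349732°.
φ = 2·arctan(exp(y/R)) − 90° = 2·arctan(1.62161) − 90° = 26.67810128°.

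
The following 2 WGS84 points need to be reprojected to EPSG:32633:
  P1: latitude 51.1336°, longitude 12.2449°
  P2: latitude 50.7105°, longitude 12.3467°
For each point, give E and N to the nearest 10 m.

UTM zone 33N: λ₀ = 15°, k₀ = 0.9996.
P1 (51.1336°, 12.2449°) → (307247.195, 5668291.461) m.
P2 (50.7105°, 12.3467°) → (312676.015, 5620990.223) m.

P1: E 307250 m, N 5668290 m; P2: E 312680 m, N 5620990 m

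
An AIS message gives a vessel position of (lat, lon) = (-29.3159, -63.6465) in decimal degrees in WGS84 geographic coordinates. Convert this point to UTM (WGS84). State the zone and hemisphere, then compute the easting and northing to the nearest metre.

Longitude -63.6465° lies in the 6° band [-66°, -60°), giving zone 20; latitude is south of the equator, so 20S.
Zone 20 central meridian λ₀ = 6×20 − 183 = -63°; Δλ = -0.6465°.
Transverse Mercator on WGS84 with k₀ = 0.9996 gives E = 437222.658 m, N = 6756841.128 m.

Zone 20S: E 437223 m, N 6756841 m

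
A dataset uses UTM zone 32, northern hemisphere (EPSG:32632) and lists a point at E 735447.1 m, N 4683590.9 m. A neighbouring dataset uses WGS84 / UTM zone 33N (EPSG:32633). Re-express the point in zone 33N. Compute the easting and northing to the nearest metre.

E 240618 m, N 4684435 m

UTM 32N → geographic: φ = 42.26900035°, λ = 11.85490052°.
UTM 33N (λ₀ = 15°) forward: E = 240617.630 m, N = 4684434.628 m.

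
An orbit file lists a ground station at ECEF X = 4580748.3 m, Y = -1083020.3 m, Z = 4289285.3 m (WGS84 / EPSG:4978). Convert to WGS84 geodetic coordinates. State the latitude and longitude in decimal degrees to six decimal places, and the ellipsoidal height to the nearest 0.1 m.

lat 42.532999°, lon -13.302100°, h -194.3 m

λ = atan2(Y, X) = -13.30210013°; p = √(X²+Y²) = 4707036.0 m.
Bowring's method on WGS84 (a = 6378137 m, b = 6356752.314 m) gives φ = 42.53299943°, h = -194.292 m.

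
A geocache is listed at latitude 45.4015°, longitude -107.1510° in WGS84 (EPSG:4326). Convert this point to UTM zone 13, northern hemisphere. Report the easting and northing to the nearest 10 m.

E 331660 m, N 5029800 m

Zone 13 central meridian λ₀ = 6×13 − 183 = -105°; Δλ = -2.1510°.
Transverse Mercator on WGS84 with k₀ = 0.9996 gives E = 331656.979 m, N = 5029804.102 m.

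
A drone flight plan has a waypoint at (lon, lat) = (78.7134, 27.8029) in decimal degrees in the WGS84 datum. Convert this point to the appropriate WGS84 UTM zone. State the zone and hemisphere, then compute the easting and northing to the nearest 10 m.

Longitude 78.7134° lies in the 6° band [78°, 84°), giving zone 44; latitude is north of the equator, so 44N.
Zone 44 central meridian λ₀ = 6×44 − 183 = 81°; Δλ = -2.2866°.
Transverse Mercator on WGS84 with k₀ = 0.9996 gives E = 274733.951 m, N = 3077466.255 m.

Zone 44N: E 274730 m, N 3077470 m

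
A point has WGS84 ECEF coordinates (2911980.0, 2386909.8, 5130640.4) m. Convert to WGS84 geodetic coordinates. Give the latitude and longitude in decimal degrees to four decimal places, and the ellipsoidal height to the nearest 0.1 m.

λ = atan2(Y, X) = 39.34100006°; p = √(X²+Y²) = 3765231.2 m.
Bowring's method on WGS84 (a = 6378137 m, b = 6356752.314 m) gives φ = 53.90949997°, h = -218.070 m.

lat 53.9095°, lon 39.3410°, h -218.1 m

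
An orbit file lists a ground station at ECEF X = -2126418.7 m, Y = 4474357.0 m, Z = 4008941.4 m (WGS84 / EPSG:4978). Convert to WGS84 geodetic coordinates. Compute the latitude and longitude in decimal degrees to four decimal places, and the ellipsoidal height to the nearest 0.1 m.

λ = atan2(Y, X) = 115.41920071°; p = √(X²+Y²) = 4953940.6 m.
Bowring's method on WGS84 (a = 6378137 m, b = 6356752.314 m) gives φ = 39.16950034°, h = 3195.009 m.

lat 39.1695°, lon 115.4192°, h 3195.0 m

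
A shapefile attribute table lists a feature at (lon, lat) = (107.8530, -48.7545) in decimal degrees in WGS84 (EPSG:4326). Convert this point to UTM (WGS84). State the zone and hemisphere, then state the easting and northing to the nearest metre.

Longitude 107.8530° lies in the 6° band [102°, 108°), giving zone 48; latitude is south of the equator, so 48S.
Zone 48 central meridian λ₀ = 6×48 − 183 = 105°; Δλ = +2.8530°.
Transverse Mercator on WGS84 with k₀ = 0.9996 gives E = 709688.043 m, N = 4595907.834 m.

Zone 48S: E 709688 m, N 4595908 m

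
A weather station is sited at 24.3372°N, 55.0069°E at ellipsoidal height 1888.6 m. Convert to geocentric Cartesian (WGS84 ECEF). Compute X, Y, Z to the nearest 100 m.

X 3335600 m, Y 4764900 m, Z 2613100 m

WGS84: a = 6378137 m, e² = 0.006694380; N(φ) = a/√(1−e²sin²φ) = 6381765.797 m.
X = (N+h)·cosφ·cosλ = 3335562.829 m; Y = (N+h)·cosφ·sinλ = 4764898.607 m; Z = (N(1−e²)+h)·sinφ = 2613136.375 m.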